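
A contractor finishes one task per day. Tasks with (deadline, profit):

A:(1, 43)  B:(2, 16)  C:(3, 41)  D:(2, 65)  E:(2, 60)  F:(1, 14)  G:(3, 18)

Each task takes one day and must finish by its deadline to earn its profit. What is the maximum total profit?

166

Sort by profit descending; place each in the latest free slot ≤ its deadline.
By profit: D(d2,65), E(d2,60), A(d1,43), C(d3,41), G(d3,18), B(d2,16), F(d1,14)
D→slot 2; E→slot 1; A skipped; C→slot 3; G skipped; B skipped; F skipped.
Profit = 60 + 65 + 41 = 166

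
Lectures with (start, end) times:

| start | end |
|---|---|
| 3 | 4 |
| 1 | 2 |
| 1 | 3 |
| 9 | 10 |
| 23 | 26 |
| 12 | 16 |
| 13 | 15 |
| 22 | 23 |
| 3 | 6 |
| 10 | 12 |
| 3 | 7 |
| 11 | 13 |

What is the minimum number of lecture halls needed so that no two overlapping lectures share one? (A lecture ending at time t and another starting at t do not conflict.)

The answer is the maximum number of intervals overlapping at any instant.
starts: [1, 1, 3, 3, 3, 9, 10, 11, 12, 13, 22, 23]
ends:   [2, 3, 4, 6, 7, 10, 12, 13, 15, 16, 23, 26]
s1→1 s1→2 e2→1 e3→0 s3→1 s3→2 s3→3  — peak 3.

3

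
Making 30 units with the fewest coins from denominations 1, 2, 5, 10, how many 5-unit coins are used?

Use the largest denomination that fits, subtract, and repeat.
30 − 3×10→0
Count of 5: 0

0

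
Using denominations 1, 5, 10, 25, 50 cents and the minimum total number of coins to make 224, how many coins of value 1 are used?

224 = 4×50 + 2×10 + 4×1
Count of 1: 4

4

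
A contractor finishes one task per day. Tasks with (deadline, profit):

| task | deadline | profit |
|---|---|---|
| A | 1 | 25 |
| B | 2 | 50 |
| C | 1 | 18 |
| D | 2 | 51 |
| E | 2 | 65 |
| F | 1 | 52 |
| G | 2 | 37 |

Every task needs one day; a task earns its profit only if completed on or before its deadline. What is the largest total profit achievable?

117

Take jobs in profit order; each goes to the latest open slot no later than its deadline.
Profit order: E=65 F=52 D=51 B=50 G=37 A=25 C=18
Assign: E→slot 2, F→slot 1, D skipped, B skipped, G skipped, A skipped, C skipped.
Slots: [1:F] [2:E]
Profit = 52 + 65 = 117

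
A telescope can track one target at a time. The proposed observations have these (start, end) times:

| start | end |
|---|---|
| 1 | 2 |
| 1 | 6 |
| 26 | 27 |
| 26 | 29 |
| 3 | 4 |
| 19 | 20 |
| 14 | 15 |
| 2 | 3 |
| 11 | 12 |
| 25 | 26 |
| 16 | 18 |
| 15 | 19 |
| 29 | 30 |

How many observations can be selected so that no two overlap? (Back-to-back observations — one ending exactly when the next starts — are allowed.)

Order by finish time; keep every interval that doesn't clash with the previous kept one.
By end time: (1,2), (2,3), (3,4), (1,6), (11,12), (14,15), (16,18), (15,19), (19,20), (25,26), (26,27), (26,29), (29,30).
Pick (1,2); next start ≥ 2 → (2,3); next start ≥ 3 → (3,4); next start ≥ 4 → (11,12); next start ≥ 12 → (14,15); next start ≥ 15 → (16,18); next start ≥ 18 → (19,20); next start ≥ 20 → (25,26); next start ≥ 26 → (26,27); next start ≥ 27 → (29,30).
Selected 10 observations.

10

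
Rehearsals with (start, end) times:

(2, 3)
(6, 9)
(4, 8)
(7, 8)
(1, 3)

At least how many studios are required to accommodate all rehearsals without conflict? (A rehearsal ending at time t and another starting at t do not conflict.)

3

The answer is the maximum number of intervals overlapping at any instant.
Events (time:±→running): 1:+→1 2:+→2 3:-→1 3:-→0 4:+→1 6:+→2 7:+→3 … peak 3.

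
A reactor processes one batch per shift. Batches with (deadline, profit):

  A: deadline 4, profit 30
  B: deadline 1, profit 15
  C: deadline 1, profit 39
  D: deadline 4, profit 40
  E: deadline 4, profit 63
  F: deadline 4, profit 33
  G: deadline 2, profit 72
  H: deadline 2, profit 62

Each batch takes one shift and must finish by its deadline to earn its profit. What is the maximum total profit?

237

Take jobs in profit order; each goes to the latest open slot no later than its deadline.
By profit: G(d2,72), E(d4,63), H(d2,62), D(d4,40), C(d1,39), F(d4,33), A(d4,30), B(d1,15)
G→slot 2; E→slot 4; H→slot 1; D→slot 3; C skipped; F skipped; A skipped; B skipped.
Profit = 62 + 72 + 40 + 63 = 237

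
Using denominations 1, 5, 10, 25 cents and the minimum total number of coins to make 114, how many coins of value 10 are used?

1

114 = 4×25 + 1×10 + 4×1
Count of 10: 1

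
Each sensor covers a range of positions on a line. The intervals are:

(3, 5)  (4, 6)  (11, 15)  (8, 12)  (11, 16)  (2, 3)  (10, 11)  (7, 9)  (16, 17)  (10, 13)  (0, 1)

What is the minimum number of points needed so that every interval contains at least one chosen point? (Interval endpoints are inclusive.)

By right end: [0,1]  [2,3]  [3,5]  [4,6]  [7,9]  [10,11]  [8,12]  [10,13]  [11,15]  [11,16]  [16,17]
[0,1] uncovered → point at 1; [2,3] uncovered → point at 3; [4,6] uncovered → point at 6; [7,9] uncovered → point at 9; [10,11] uncovered → point at 11; [16,17] uncovered → point at 17.
Points: 1, 3, 6, 9, 11, 17 (6 total).

6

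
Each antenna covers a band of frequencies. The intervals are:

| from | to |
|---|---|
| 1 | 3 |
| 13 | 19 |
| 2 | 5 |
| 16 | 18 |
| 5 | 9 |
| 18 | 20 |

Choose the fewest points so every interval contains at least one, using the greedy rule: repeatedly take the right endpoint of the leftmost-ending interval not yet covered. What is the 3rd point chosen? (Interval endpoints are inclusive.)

18

By right end: [1,3]  [2,5]  [5,9]  [16,18]  [13,19]  [18,20]
[1,3] uncovered → point at 3; [5,9] uncovered → point at 9; [16,18] uncovered → point at 18.
Points: 3, 9, 18 (3 total).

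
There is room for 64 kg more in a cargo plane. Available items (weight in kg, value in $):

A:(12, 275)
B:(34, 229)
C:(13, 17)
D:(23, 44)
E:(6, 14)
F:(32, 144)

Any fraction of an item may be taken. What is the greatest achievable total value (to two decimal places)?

Greedy by value/weight ratio, highest first.
Order: A (275/12=22.92) > B (229/34=6.74) > F (144/32=4.50) > E (14/6=2.33) > D (44/23=1.91) > C (17/13=1.31)
Fill: take A (12 @ 275) → take B (34 @ 229) → take 18/32 of F → 81.00; 64/64 used.
Total value = 585.00

585.00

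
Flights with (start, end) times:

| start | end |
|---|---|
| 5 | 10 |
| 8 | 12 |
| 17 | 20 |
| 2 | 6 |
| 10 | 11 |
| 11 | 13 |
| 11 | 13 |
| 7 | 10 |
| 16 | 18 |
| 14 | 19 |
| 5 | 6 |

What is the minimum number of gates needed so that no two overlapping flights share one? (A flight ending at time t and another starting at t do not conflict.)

3

starts: [2, 5, 5, 7, 8, 10, 11, 11, 14, 16, 17]
ends:   [6, 6, 10, 10, 11, 12, 13, 13, 18, 19, 20]
s2→1 s5→2 s5→3  — peak 3.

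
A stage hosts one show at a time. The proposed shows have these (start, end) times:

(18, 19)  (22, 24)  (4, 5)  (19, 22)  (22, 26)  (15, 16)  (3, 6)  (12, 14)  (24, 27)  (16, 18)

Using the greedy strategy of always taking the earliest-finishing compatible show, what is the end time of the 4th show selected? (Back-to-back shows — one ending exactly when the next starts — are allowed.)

Sorted by end: (4,5)  (3,6)  (12,14)  (15,16)  (16,18)  (18,19)  (19,22)  (22,24)  (22,26)  (24,27)
take (4,5); take (12,14); take (15,16); take (16,18); take (18,19); take (19,22); take (22,24); skip (22,26); take (24,27).
Selected: (4,5) (12,14) (15,16) (16,18) (18,19) (19,22) (22,24) (24,27)

18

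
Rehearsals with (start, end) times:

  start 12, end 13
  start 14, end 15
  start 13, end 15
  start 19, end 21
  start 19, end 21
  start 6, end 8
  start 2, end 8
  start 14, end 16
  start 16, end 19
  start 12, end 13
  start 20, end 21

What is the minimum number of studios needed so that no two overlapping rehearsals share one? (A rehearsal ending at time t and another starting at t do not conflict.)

3

The answer is the maximum number of intervals overlapping at any instant.
starts: [2, 6, 12, 12, 13, 14, 14, 16, 19, 19, 20]
ends:   [8, 8, 13, 13, 15, 15, 16, 19, 21, 21, 21]
s2→1 s6→2 e8→1 e8→0 s12→1 s12→2 e13→1 e13→0 s13→1 s14→2 s14→3  — peak 3.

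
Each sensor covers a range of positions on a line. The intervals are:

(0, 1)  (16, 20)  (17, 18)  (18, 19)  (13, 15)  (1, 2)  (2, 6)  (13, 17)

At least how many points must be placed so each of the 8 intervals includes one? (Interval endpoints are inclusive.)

By right end: [0,1]  [1,2]  [2,6]  [13,15]  [13,17]  [17,18]  [18,19]  [16,20]
[0,1] uncovered → point at 1; [2,6] uncovered → point at 6; [13,15] uncovered → point at 15; [17,18] uncovered → point at 18.
Points: 1, 6, 15, 18 (4 total).

4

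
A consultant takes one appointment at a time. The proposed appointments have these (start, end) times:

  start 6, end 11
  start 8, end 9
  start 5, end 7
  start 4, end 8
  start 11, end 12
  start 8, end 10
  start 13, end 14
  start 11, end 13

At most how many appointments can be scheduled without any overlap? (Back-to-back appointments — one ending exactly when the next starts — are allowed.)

By end time: (5,7), (4,8), (8,9), (8,10), (6,11), (11,12), (11,13), (13,14).
Pick (5,7); next start ≥ 7 → (8,9); next start ≥ 9 → (11,12); next start ≥ 12 → (13,14).
Selected 4 appointments.

4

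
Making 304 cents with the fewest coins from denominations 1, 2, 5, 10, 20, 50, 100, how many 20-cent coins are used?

Greedy: take as many of the largest coin as possible, then repeat with the remainder.
304 = 3×100 + 2×2
Count of 20: 0

0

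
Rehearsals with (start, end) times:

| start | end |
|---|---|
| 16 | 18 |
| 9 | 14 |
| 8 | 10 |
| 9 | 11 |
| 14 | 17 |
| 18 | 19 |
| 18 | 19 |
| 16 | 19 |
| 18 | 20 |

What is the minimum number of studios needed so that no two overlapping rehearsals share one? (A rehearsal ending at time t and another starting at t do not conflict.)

4

starts: [8, 9, 9, 14, 16, 16, 18, 18, 18]
ends:   [10, 11, 14, 17, 18, 19, 19, 19, 20]
s8→1 s9→2 s9→3 e10→2 e11→1 e14→0 s14→1 s16→2 s16→3 e17→2 e18→1 s18→2 s18→3 s18→4  — peak 4.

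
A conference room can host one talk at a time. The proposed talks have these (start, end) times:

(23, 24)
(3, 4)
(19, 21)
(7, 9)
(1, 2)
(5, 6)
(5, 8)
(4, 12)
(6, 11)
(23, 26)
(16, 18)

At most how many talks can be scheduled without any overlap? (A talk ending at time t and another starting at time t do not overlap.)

By end time: (1,2), (3,4), (5,6), (5,8), (7,9), (6,11), (4,12), (16,18), (19,21), (23,24), (23,26).
Pick (1,2); next start ≥ 2 → (3,4); next start ≥ 4 → (5,6); next start ≥ 6 → (7,9); next start ≥ 9 → (16,18); next start ≥ 18 → (19,21); next start ≥ 21 → (23,24).
Selected 7 talks.

7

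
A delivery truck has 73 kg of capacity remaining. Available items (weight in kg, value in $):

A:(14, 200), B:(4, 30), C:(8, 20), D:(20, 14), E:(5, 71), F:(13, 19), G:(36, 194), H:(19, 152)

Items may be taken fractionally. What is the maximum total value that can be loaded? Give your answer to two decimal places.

620.06

Order: A (200/14=14.29) > E (71/5=14.20) > H (152/19=8.00) > B (30/4=7.50) > G (194/36=5.39) > C (20/8=2.50) > F (19/13=1.46) > D (14/20=0.70)
Fill: take A (14 @ 200) → take E (5 @ 71) → take H (19 @ 152) → take B (4 @ 30) → take 31/36 of G → 167.06; 73/73 used.
Total value = 620.06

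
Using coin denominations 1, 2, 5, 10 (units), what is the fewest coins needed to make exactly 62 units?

62 − 6×10→2 − 1×2→0
Total coins = 6 + 1 = 7

7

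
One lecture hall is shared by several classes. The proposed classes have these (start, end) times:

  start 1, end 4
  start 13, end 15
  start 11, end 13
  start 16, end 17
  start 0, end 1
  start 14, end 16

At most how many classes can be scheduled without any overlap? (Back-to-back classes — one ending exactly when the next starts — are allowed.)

5

By end time: (0,1), (1,4), (11,13), (13,15), (14,16), (16,17).
Pick (0,1); next start ≥ 1 → (1,4); next start ≥ 4 → (11,13); next start ≥ 13 → (13,15); next start ≥ 15 → (16,17).
Selected 5 classes.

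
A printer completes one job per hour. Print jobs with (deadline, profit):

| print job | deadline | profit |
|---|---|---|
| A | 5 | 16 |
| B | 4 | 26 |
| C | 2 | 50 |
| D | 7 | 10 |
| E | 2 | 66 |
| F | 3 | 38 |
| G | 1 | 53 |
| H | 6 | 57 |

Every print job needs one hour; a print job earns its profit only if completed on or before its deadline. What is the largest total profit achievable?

By profit: E(d2,66), H(d6,57), G(d1,53), C(d2,50), F(d3,38), B(d4,26), A(d5,16), D(d7,10)
E→slot 2; H→slot 6; G→slot 1; C skipped; F→slot 3; B→slot 4; A→slot 5; D→slot 7.
Profit = 53 + 66 + 38 + 26 + 16 + 57 + 10 = 266

266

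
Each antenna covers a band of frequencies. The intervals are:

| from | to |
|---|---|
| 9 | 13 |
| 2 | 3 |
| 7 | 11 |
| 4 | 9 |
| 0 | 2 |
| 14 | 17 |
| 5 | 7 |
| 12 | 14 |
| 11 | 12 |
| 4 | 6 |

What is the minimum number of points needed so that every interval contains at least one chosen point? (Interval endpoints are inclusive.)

4

Sorted: [0,2] [2,3] [4,6] [5,7] [4,9] [7,11] [11,12] [9,13] [12,14] [14,17]
{[0,2],[2,3]} hit by 2; {[4,6],[5,7],[4,9]} hit by 6; {[7,11],[11,12],[9,13]} hit by 11; {[12,14],[14,17]} hit by 14.
Points: 2, 6, 11, 14 (4 total).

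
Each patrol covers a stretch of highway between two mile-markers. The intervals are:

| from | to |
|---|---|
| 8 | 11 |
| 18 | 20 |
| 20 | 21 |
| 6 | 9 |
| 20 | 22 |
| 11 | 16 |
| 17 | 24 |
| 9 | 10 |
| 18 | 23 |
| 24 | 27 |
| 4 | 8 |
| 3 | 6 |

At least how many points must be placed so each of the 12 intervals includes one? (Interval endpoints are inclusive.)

5

By right end: [3,6]  [4,8]  [6,9]  [9,10]  [8,11]  [11,16]  [18,20]  [20,21]  [20,22]  [18,23]  [17,24]  [24,27]
[3,6] uncovered → point at 6; [9,10] uncovered → point at 10; [11,16] uncovered → point at 16; [18,20] uncovered → point at 20; [24,27] uncovered → point at 27.
Points: 6, 10, 16, 20, 27 (5 total).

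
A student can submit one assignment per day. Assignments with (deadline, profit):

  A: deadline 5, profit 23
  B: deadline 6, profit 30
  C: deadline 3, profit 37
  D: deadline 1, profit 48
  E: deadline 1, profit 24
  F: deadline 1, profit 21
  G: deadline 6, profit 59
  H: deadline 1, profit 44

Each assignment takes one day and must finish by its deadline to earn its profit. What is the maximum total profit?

197

Sort by profit descending; place each in the latest free slot ≤ its deadline.
By profit: G(d6,59), D(d1,48), H(d1,44), C(d3,37), B(d6,30), E(d1,24), A(d5,23), F(d1,21)
G→slot 6; D→slot 1; H skipped; C→slot 3; B→slot 5; E skipped; A→slot 4; F skipped.
Profit = 48 + 37 + 23 + 30 + 59 = 197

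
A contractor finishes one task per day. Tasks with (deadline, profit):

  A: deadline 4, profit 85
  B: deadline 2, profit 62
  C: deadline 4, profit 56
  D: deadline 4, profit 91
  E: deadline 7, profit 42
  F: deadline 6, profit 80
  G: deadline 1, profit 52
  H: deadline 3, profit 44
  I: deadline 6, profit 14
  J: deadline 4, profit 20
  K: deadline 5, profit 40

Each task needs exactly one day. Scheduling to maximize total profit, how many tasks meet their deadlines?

Take jobs in profit order; each goes to the latest open slot no later than its deadline.
Profit order: D=91 A=85 F=80 B=62 C=56 G=52 H=44 E=42 K=40 J=20 I=14
Assign: D→slot 4, A→slot 3, F→slot 6, B→slot 2, C→slot 1, G skipped, H skipped, E→slot 7, K→slot 5, J skipped, I skipped.
Slots: [1:C] [2:B] [3:A] [4:D] [5:K] [6:F] [7:E]
7 of 11 scheduled.

7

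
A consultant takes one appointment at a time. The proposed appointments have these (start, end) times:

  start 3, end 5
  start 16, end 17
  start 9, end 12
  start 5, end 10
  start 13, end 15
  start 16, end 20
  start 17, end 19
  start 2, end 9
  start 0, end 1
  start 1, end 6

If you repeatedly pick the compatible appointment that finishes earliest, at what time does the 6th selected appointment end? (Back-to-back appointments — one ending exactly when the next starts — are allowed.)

19

Sort by end time and greedily take each interval whose start is ≥ the last chosen end.
Sorted by end: (0,1)  (3,5)  (1,6)  (2,9)  (5,10)  (9,12)  (13,15)  (16,17)  (17,19)  (16,20)
take (0,1); take (3,5); take (5,10); take (13,15); take (16,17); take (17,19).
Selected: (0,1) (3,5) (5,10) (13,15) (16,17) (17,19)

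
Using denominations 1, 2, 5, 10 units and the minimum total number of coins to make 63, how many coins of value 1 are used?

63 = 6×10 + 1×2 + 1×1
Count of 1: 1

1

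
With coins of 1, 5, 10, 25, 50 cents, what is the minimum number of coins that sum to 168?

8

168 − 3×50→18 − 1×10→8 − 1×5→3 − 3×1→0
Total coins = 3 + 1 + 1 + 3 = 8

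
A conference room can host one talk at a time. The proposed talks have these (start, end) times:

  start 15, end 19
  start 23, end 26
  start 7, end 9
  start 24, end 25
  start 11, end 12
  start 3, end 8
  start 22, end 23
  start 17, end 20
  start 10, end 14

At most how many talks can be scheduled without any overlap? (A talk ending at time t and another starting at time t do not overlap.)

Greedy by earliest finish: after sorting by end time, pick each interval compatible with the last pick.
By end time: (3,8), (7,9), (11,12), (10,14), (15,19), (17,20), (22,23), (24,25), (23,26).
Pick (3,8); next start ≥ 8 → (11,12); next start ≥ 12 → (15,19); next start ≥ 19 → (22,23); next start ≥ 23 → (24,25).
Selected 5 talks.

5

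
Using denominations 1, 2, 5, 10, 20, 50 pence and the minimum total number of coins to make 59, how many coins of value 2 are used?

2

Use the largest denomination that fits, subtract, and repeat.
59 = 1×50 + 1×5 + 2×2
Count of 2: 2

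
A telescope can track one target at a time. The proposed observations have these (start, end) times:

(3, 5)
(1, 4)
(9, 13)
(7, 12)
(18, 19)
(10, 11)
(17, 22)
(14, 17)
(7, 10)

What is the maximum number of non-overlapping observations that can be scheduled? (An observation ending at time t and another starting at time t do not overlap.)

Sorted by end: (1,4)  (3,5)  (7,10)  (10,11)  (7,12)  (9,13)  (14,17)  (18,19)  (17,22)
take (1,4); take (7,10); take (10,11); skip (9,13); take (14,17); take (18,19).
Selected 5 observations.

5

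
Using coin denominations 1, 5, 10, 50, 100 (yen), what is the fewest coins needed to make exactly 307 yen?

6

307 = 3×100 + 1×5 + 2×1
Total coins = 3 + 1 + 2 = 6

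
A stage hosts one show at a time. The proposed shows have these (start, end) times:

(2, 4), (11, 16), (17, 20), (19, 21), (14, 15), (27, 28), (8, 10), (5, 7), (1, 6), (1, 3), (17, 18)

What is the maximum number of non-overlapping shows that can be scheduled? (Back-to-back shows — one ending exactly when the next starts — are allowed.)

Order by finish time; keep every interval that doesn't clash with the previous kept one.
Sorted by end: (1,3)  (2,4)  (1,6)  (5,7)  (8,10)  (14,15)  (11,16)  (17,18)  (17,20)  (19,21)  (27,28)
take (1,3); skip (2,4); take (5,7); take (8,10); take (14,15); take (17,18); skip (17,20); take (19,21); take (27,28).
Selected 7 shows.

7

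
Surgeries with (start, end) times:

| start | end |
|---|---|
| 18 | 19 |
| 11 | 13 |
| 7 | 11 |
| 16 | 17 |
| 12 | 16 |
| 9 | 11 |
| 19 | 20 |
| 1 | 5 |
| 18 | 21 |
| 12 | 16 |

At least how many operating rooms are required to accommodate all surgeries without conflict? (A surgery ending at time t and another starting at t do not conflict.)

3

starts: [1, 7, 9, 11, 12, 12, 16, 18, 18, 19]
ends:   [5, 11, 11, 13, 16, 16, 17, 19, 20, 21]
s1→1 e5→0 s7→1 s9→2 e11→1 e11→0 s11→1 s12→2 s12→3  — peak 3.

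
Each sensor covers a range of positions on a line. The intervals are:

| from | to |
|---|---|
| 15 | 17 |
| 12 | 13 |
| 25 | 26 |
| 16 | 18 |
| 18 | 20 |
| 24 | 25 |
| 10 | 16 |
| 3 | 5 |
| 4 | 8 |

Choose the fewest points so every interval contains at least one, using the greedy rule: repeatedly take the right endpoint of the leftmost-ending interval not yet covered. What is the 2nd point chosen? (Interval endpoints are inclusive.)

Sort by right endpoint; whenever an interval is uncovered, place a point at its right end.
Sorted: [3,5] [4,8] [12,13] [10,16] [15,17] [16,18] [18,20] [24,25] [25,26]
{[3,5],[4,8]} hit by 5; {[12,13],[10,16]} hit by 13; {[15,17],[16,18]} hit by 17; {[18,20]} hit by 20; {[24,25],[25,26]} hit by 25.
Points: 5, 13, 17, 20, 25 (5 total).

13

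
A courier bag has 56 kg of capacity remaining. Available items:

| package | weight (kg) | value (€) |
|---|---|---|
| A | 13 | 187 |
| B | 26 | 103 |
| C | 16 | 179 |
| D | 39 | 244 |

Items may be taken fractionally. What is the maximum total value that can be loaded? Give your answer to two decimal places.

Order: A (187/13=14.38) > C (179/16=11.19) > D (244/39=6.26) > B (103/26=3.96)
Fill: take A (13 @ 187) → take C (16 @ 179) → take 27/39 of D → 168.92; 56/56 used.
Total value = 534.92

534.92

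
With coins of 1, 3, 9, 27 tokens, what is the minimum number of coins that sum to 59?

Greedy: take as many of the largest coin as possible, then repeat with the remainder.
59 = 2×27 + 1×3 + 2×1
Total coins = 2 + 1 + 2 = 5

5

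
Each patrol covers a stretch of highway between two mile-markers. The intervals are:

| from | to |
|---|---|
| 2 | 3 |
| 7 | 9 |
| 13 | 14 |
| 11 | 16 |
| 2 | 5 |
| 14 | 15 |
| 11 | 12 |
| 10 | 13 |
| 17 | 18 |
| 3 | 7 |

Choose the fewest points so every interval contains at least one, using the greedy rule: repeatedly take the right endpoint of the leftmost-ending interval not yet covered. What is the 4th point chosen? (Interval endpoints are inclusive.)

14

By right end: [2,3]  [2,5]  [3,7]  [7,9]  [11,12]  [10,13]  [13,14]  [14,15]  [11,16]  [17,18]
[2,3] uncovered → point at 3; [7,9] uncovered → point at 9; [11,12] uncovered → point at 12; [13,14] uncovered → point at 14; [17,18] uncovered → point at 18.
Points: 3, 9, 12, 14, 18 (5 total).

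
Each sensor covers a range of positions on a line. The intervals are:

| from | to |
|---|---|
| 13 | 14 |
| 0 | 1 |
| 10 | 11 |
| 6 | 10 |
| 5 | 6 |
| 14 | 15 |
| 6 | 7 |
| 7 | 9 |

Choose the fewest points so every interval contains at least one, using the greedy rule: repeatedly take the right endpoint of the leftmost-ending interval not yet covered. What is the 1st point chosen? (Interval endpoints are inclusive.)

Sorted: [0,1] [5,6] [6,7] [7,9] [6,10] [10,11] [13,14] [14,15]
{[0,1]} hit by 1; {[5,6],[6,7]} hit by 6; {[7,9],[6,10]} hit by 9; {[10,11]} hit by 11; {[13,14],[14,15]} hit by 14.
Points: 1, 6, 9, 11, 14 (5 total).

1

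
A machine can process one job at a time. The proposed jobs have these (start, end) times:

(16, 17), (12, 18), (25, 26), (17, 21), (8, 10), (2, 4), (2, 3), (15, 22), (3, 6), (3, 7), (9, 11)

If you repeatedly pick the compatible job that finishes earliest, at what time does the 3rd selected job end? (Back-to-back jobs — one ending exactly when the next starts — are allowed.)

Order by finish time; keep every interval that doesn't clash with the previous kept one.
By end time: (2,3), (2,4), (3,6), (3,7), (8,10), (9,11), (16,17), (12,18), (17,21), (15,22), (25,26).
Pick (2,3); next start ≥ 3 → (3,6); next start ≥ 6 → (8,10); next start ≥ 10 → (16,17); next start ≥ 17 → (17,21); next start ≥ 21 → (25,26).
Selected: (2,3) (3,6) (8,10) (16,17) (17,21) (25,26)

10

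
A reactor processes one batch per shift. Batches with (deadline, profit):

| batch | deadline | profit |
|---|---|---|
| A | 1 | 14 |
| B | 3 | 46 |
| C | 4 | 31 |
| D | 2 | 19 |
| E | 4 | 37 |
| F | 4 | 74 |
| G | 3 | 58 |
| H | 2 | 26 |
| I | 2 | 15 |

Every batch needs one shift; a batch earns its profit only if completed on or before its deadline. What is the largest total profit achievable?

By profit: F(d4,74), G(d3,58), B(d3,46), E(d4,37), C(d4,31), H(d2,26), D(d2,19), I(d2,15), A(d1,14)
F→slot 4; G→slot 3; B→slot 2; E→slot 1; C skipped; H skipped; D skipped; I skipped; A skipped.
Profit = 37 + 46 + 58 + 74 = 215

215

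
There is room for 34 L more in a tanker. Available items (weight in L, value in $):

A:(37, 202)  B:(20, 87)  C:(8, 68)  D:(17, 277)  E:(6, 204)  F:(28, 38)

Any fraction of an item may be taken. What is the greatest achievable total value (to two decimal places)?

Ratios (sorted): E 34.00, D 16.29, C 8.50, A 5.46, B 4.35, F 1.36
take E (6 @ 204); take D (17 @ 277); take C (8 @ 68); take 3/37 of A → 16.38. Capacity used 34/34.
Total value = 565.38

565.38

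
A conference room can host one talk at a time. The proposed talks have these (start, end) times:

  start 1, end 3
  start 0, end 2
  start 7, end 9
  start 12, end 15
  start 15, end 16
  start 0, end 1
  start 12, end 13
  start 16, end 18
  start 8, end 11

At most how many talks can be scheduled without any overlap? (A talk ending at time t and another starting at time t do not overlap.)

Sorted by end: (0,1)  (0,2)  (1,3)  (7,9)  (8,11)  (12,13)  (12,15)  (15,16)  (16,18)
take (0,1); take (1,3); take (7,9); skip (8,11); take (12,13); take (15,16); take (16,18).
Selected 6 talks.

6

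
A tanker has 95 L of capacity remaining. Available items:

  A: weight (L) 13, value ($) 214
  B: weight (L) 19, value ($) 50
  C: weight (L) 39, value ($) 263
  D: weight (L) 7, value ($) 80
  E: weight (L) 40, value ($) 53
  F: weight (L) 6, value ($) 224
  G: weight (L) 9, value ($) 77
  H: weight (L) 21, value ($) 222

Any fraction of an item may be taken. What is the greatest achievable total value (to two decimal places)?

1080.00

Order: F (224/6=37.33) > A (214/13=16.46) > D (80/7=11.43) > H (222/21=10.57) > G (77/9=8.56) > C (263/39=6.74) > B (50/19=2.63) > E (53/40=1.32)
Fill: take F (6 @ 224) → take A (13 @ 214) → take D (7 @ 80) → take H (21 @ 222) → take G (9 @ 77) → take C (39 @ 263); 95/95 used.
Total value = 1080.00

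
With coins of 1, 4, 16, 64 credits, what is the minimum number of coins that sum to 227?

8

Greedy: take as many of the largest coin as possible, then repeat with the remainder.
227 − 3×64→35 − 2×16→3 − 3×1→0
Total coins = 3 + 2 + 3 = 8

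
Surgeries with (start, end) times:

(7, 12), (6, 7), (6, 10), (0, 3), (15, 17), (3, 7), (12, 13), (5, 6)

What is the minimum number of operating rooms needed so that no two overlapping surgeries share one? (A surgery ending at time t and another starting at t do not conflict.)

3

The answer is the maximum number of intervals overlapping at any instant.
Events (time:±→running): 0:+→1 3:-→0 3:+→1 5:+→2 6:-→1 6:+→2 6:+→3 … peak 3.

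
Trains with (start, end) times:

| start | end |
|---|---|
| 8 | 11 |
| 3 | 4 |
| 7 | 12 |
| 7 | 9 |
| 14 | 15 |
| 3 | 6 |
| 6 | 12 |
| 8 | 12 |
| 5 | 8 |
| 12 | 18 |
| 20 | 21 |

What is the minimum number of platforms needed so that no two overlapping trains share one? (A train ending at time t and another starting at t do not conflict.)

5

The answer is the maximum number of intervals overlapping at any instant.
Events (time:±→running): 3:+→1 3:+→2 4:-→1 5:+→2 6:-→1 6:+→2 7:+→3 7:+→4 8:-→3 8:+→4 8:+→5 … peak 5.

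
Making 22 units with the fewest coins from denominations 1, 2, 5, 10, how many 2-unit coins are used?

22 − 2×10→2 − 1×2→0
Count of 2: 1

1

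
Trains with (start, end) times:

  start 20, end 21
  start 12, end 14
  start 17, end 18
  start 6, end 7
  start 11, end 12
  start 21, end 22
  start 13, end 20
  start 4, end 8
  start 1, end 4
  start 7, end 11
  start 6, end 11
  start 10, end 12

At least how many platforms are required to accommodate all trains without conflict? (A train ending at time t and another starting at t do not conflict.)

3

Count concurrent intervals with a sweep; the peak is the room count.
starts: [1, 4, 6, 6, 7, 10, 11, 12, 13, 17, 20, 21]
ends:   [4, 7, 8, 11, 11, 12, 12, 14, 18, 20, 21, 22]
s1→1 e4→0 s4→1 s6→2 s6→3  — peak 3.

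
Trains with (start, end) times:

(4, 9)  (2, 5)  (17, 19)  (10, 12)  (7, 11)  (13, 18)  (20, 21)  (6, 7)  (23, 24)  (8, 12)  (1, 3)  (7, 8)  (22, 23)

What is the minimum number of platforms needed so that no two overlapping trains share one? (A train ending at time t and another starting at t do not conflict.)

3

Count concurrent intervals with a sweep; the peak is the room count.
Events (time:±→running): 1:+→1 2:+→2 3:-→1 4:+→2 5:-→1 6:+→2 7:-→1 7:+→2 7:+→3 … peak 3.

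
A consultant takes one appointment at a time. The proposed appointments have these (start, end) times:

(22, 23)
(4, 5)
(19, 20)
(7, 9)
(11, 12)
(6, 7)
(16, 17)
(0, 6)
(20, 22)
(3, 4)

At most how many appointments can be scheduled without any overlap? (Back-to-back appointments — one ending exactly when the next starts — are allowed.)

Greedy by earliest finish: after sorting by end time, pick each interval compatible with the last pick.
Sorted by end: (3,4)  (4,5)  (0,6)  (6,7)  (7,9)  (11,12)  (16,17)  (19,20)  (20,22)  (22,23)
take (3,4); take (4,5); take (6,7); take (7,9); take (11,12); take (16,17); take (19,20); take (20,22); take (22,23).
Selected 9 appointments.

9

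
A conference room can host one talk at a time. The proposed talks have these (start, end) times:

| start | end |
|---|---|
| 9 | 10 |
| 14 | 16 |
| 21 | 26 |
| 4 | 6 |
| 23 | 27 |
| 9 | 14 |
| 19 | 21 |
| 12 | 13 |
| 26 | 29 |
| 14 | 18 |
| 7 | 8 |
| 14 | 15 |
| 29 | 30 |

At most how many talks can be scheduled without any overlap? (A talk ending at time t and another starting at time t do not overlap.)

9

By end time: (4,6), (7,8), (9,10), (12,13), (9,14), (14,15), (14,16), (14,18), (19,21), (21,26), (23,27), (26,29), (29,30).
Pick (4,6); next start ≥ 6 → (7,8); next start ≥ 8 → (9,10); next start ≥ 10 → (12,13); next start ≥ 13 → (14,15); next start ≥ 15 → (19,21); next start ≥ 21 → (21,26); next start ≥ 26 → (26,29); next start ≥ 29 → (29,30).
Selected 9 talks.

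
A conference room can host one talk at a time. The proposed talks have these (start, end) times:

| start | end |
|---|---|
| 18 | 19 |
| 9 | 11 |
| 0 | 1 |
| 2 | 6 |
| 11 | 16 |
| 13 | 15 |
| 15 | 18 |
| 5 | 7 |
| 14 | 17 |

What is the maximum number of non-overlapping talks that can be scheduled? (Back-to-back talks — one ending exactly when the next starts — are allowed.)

6

By end time: (0,1), (2,6), (5,7), (9,11), (13,15), (11,16), (14,17), (15,18), (18,19).
Pick (0,1); next start ≥ 1 → (2,6); next start ≥ 6 → (9,11); next start ≥ 11 → (13,15); next start ≥ 15 → (15,18); next start ≥ 18 → (18,19).
Selected 6 talks.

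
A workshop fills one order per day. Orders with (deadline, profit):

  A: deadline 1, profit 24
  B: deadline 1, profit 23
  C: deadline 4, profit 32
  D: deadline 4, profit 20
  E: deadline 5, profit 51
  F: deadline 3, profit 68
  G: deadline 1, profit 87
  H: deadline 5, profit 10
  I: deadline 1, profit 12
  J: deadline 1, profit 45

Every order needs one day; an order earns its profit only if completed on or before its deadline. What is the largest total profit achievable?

Profit order: G=87 F=68 E=51 J=45 C=32 A=24 B=23 D=20 I=12 H=10
Assign: G→slot 1, F→slot 3, E→slot 5, J skipped, C→slot 4, A skipped, B skipped, D→slot 2, I skipped, H skipped.
Slots: [1:G] [2:D] [3:F] [4:C] [5:E]
Profit = 87 + 20 + 68 + 32 + 51 = 258

258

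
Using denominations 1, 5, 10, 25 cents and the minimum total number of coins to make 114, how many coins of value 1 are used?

4

114 − 4×25→14 − 1×10→4 − 4×1→0
Count of 1: 4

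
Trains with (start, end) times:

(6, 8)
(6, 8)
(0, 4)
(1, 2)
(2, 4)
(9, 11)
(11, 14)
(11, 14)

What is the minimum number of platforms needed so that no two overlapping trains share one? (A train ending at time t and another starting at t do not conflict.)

starts: [0, 1, 2, 6, 6, 9, 11, 11]
ends:   [2, 4, 4, 8, 8, 11, 14, 14]
s0→1 s1→2  — peak 2.

2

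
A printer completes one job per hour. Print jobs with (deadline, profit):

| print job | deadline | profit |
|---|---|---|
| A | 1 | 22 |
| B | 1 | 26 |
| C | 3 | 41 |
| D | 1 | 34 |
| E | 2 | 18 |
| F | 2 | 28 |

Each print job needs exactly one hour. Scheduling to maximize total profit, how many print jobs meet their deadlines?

Profit order: C=41 D=34 F=28 B=26 A=22 E=18
Assign: C→slot 3, D→slot 1, F→slot 2, B skipped, A skipped, E skipped.
Slots: [1:D] [2:F] [3:C]
3 of 6 scheduled.

3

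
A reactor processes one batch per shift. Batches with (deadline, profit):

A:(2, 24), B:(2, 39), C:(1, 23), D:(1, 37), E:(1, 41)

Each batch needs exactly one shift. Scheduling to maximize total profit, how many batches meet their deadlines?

By profit: E(d1,41), B(d2,39), D(d1,37), A(d2,24), C(d1,23)
E→slot 1; B→slot 2; D skipped; A skipped; C skipped.
2 of 5 scheduled.

2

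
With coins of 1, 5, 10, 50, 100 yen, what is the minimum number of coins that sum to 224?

Use the largest denomination that fits, subtract, and repeat.
224 = 2×100 + 2×10 + 4×1
Total coins = 2 + 2 + 4 = 8

8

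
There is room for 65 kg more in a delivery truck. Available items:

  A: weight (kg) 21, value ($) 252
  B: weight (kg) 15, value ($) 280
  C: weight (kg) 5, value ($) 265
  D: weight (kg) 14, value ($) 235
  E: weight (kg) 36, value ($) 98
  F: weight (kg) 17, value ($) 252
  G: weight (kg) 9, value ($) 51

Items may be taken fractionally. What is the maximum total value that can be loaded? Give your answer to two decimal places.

1200.00

Greedy by value/weight ratio, highest first.
Order: C (265/5=53.00) > B (280/15=18.67) > D (235/14=16.79) > F (252/17=14.82) > A (252/21=12.00) > G (51/9=5.67) > E (98/36=2.72)
Fill: take C (5 @ 265) → take B (15 @ 280) → take D (14 @ 235) → take F (17 @ 252) → take 14/21 of A → 168.00; 65/65 used.
Total value = 1200.00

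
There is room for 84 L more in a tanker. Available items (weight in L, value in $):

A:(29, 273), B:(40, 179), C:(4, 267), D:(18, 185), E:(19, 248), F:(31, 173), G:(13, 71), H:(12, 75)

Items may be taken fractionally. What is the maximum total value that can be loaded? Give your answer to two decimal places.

1059.16

Greedy by value/weight ratio, highest first.
Order: C (267/4=66.75) > E (248/19=13.05) > D (185/18=10.28) > A (273/29=9.41) > H (75/12=6.25) > F (173/31=5.58) > G (71/13=5.46) > B (179/40=4.47)
Fill: take C (4 @ 267) → take E (19 @ 248) → take D (18 @ 185) → take A (29 @ 273) → take H (12 @ 75) → take 2/31 of F → 11.16; 84/84 used.
Total value = 1059.16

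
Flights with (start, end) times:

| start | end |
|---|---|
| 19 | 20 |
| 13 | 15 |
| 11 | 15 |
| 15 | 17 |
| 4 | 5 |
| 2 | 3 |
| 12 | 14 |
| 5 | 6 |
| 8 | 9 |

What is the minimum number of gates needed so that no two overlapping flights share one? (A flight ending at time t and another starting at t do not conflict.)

3

Count concurrent intervals with a sweep; the peak is the room count.
starts: [2, 4, 5, 8, 11, 12, 13, 15, 19]
ends:   [3, 5, 6, 9, 14, 15, 15, 17, 20]
s2→1 e3→0 s4→1 e5→0 s5→1 e6→0 s8→1 e9→0 s11→1 s12→2 s13→3  — peak 3.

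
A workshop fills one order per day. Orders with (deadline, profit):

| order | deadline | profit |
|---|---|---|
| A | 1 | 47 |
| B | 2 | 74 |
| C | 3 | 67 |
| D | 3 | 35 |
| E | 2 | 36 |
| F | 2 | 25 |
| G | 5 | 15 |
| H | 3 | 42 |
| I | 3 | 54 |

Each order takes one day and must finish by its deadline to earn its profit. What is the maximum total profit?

Take jobs in profit order; each goes to the latest open slot no later than its deadline.
By profit: B(d2,74), C(d3,67), I(d3,54), A(d1,47), H(d3,42), E(d2,36), D(d3,35), F(d2,25), G(d5,15)
B→slot 2; C→slot 3; I→slot 1; A skipped; H skipped; E skipped; D skipped; F skipped; G→slot 5.
Profit = 54 + 74 + 67 + 15 = 210

210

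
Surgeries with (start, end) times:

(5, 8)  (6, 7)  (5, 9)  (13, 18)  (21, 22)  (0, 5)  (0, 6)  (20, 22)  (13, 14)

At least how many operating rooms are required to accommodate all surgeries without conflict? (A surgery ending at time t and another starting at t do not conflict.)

Events (time:±→running): 0:+→1 0:+→2 5:-→1 5:+→2 5:+→3 … peak 3.

3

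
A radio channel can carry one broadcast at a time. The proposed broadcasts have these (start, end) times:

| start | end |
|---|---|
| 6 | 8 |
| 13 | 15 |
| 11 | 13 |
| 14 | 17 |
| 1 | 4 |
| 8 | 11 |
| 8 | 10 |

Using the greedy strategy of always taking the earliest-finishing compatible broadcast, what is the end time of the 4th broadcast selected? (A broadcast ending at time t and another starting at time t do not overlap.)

13

Greedy by earliest finish: after sorting by end time, pick each interval compatible with the last pick.
Sorted by end: (1,4)  (6,8)  (8,10)  (8,11)  (11,13)  (13,15)  (14,17)
take (1,4); take (6,8); take (8,10); take (11,13); take (13,15).
Selected: (1,4) (6,8) (8,10) (11,13) (13,15)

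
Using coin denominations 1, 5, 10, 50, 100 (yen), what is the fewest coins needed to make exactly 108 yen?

Use the largest denomination that fits, subtract, and repeat.
108 = 1×100 + 1×5 + 3×1
Total coins = 1 + 1 + 3 = 5

5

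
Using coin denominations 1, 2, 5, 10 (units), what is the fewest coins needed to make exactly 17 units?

3

17 = 1×10 + 1×5 + 1×2
Total coins = 1 + 1 + 1 = 3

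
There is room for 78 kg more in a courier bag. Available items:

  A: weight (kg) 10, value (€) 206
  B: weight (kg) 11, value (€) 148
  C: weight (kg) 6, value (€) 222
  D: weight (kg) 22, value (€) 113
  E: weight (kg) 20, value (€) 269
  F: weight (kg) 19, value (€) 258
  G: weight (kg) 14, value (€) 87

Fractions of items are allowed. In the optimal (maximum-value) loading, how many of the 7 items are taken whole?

5

Order: C (222/6=37.00) > A (206/10=20.60) > F (258/19=13.58) > B (148/11=13.45) > E (269/20=13.45) > G (87/14=6.21) > D (113/22=5.14)
Fill: take C (6 @ 222) → take A (10 @ 206) → take F (19 @ 258) → take B (11 @ 148) → take E (20 @ 269) → take 12/14 of G → 74.57; 78/78 used.
5 item(s) taken whole; one partial (take 12/14 of G).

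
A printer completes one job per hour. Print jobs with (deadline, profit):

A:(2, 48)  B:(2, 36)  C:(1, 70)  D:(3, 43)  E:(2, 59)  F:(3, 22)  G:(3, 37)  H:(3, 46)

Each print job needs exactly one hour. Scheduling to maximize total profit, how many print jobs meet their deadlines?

3

By profit: C(d1,70), E(d2,59), A(d2,48), H(d3,46), D(d3,43), G(d3,37), B(d2,36), F(d3,22)
C→slot 1; E→slot 2; A skipped; H→slot 3; D skipped; G skipped; B skipped; F skipped.
3 of 8 scheduled.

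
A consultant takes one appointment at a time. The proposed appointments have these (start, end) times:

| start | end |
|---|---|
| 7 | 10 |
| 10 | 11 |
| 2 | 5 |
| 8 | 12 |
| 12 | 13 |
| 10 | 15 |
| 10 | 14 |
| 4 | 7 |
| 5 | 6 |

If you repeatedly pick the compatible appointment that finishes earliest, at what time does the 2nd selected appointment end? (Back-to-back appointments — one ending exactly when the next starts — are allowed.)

6

Sort by end time and greedily take each interval whose start is ≥ the last chosen end.
By end time: (2,5), (5,6), (4,7), (7,10), (10,11), (8,12), (12,13), (10,14), (10,15).
Pick (2,5); next start ≥ 5 → (5,6); next start ≥ 6 → (7,10); next start ≥ 10 → (10,11); next start ≥ 11 → (12,13).
Selected: (2,5) (5,6) (7,10) (10,11) (12,13)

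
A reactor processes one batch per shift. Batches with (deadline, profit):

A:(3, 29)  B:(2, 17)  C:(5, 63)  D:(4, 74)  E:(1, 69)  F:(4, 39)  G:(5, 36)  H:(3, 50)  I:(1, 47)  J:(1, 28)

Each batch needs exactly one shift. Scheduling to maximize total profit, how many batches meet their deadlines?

5

Sort by profit descending; place each in the latest free slot ≤ its deadline.
By profit: D(d4,74), E(d1,69), C(d5,63), H(d3,50), I(d1,47), F(d4,39), G(d5,36), A(d3,29), J(d1,28), B(d2,17)
D→slot 4; E→slot 1; C→slot 5; H→slot 3; I skipped; F→slot 2; G skipped; A skipped; J skipped; B skipped.
5 of 10 scheduled.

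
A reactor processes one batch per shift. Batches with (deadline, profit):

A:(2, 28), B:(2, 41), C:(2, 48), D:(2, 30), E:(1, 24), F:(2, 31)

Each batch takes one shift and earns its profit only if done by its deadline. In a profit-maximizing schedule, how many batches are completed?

2

Profit order: C=48 B=41 F=31 D=30 A=28 E=24
Assign: C→slot 2, B→slot 1, F skipped, D skipped, A skipped, E skipped.
Slots: [1:B] [2:C]
2 of 6 scheduled.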